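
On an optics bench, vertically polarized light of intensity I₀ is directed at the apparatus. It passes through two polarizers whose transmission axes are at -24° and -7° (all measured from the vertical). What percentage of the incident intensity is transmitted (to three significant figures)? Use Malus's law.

≈ 76.3%

By Malus's law, I₁ = I₀ cos²(-24° − 0°) = I₀ cos²(24°) = 0.8346 I₀.
I₂ = I₁ cos²(-7° + 24°) = 0.8346 I₀ · cos²(17°) = 0.7632 I₀.
That is 76.32% of the incident intensity.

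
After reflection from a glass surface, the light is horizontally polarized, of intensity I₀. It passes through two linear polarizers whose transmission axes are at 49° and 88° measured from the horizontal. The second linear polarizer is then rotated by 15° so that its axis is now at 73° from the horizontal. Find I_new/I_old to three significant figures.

I_new/I_old ≈ 1.38

Before rotation:
I₁ = I₀ cos²(49° − 0°) = I₀ cos²(49°) = 0.4304 I₀.
I₂ = I₁ cos²(88° − 49°) = 0.4304 I₀ · cos²(39°) = 0.26 I₀.
After rotation:
I₁ = I₀ cos²(49° − 0°) = I₀ cos²(49°) = 0.4304 I₀.
I₂ = I₁ cos²(73° − 49°) = 0.4304 I₀ · cos²(24°) = 0.3592 I₀.
Ratio = 0.3592 / 0.26 = 1.382.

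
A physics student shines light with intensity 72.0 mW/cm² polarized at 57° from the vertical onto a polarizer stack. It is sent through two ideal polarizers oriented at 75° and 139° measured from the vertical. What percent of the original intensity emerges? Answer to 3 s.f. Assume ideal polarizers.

≈ 17.4%

By Malus's law, I₁ = 72.0 mW/cm² · cos²(18°) = 65.12 mW/cm².
I₂ = I₁ · cos²(64°) = 65.12 · 0.1922 = 12.51 mW/cm².
That is 17.38% of the incident intensity.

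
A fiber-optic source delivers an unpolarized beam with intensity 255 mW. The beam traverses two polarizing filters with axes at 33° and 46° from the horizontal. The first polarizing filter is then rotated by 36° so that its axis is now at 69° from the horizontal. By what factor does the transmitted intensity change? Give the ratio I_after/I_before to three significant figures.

Before rotation:
Unpolarized light through the first polarizer → I₁ = ½ I₀, now polarized at 33°.
I₂ = I₁ cos²(46° − 33°) = 0.5 I₀ · cos²(13°) = 0.4747 I₀.
After rotation:
Unpolarized light through the first polarizer → I₁ = ½ I₀, now polarized at 69°.
I₂ = I₁ cos²(46° − 69°) = 0.5 I₀ · cos²(23°) = 0.4237 I₀.
Ratio = 0.4237 / 0.4747 = 0.8925.

I_new/I_old ≈ 0.892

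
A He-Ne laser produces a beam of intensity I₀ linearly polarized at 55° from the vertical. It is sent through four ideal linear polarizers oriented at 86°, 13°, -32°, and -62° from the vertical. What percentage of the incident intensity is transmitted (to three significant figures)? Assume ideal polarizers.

≈ 2.36%

By Malus's law, I₁ = I₀ cos²(86° − 55°) = I₀ cos²(31°) = 0.7347 I₀.
I₂ = I₁ cos²(13° − 86°) = 0.7347 I₀ · cos²(73°) = 0.06281 I₀.
I₃ = I₂ cos²(-32° − 13°) = 0.06281 I₀ · cos²(45°) = 0.0314 I₀.
I₄ = I₃ cos²(-62° + 32°) = 0.0314 I₀ · cos²(30°) = 0.02355 I₀.
That is 2.355% of the incident intensity.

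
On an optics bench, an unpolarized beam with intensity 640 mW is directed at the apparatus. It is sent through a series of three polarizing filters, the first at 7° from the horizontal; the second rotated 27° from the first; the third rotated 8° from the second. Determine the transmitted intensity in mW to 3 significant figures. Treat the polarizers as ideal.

Unpolarized light through the first polarizer → I₁ = 640 mW/2 = 320 mW, polarized at 7°.
I₂ = I₁ · cos²(27°) = 320 · 0.7939 = 254 mW.
I₃ = I₂ · cos²(8°) = 254 · 0.9806 = 249.1 mW.

I ≈ 249 mW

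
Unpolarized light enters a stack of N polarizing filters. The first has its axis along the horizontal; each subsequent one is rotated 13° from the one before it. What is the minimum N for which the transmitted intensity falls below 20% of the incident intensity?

N = 19

First polarizer halves the unpolarized light: factor 1/2.
Each further stage multiplies by cos²(13°) = 0.9494.
After N polarizers: T = 0.5·0.9494^(N−1). Require T < 0.20 ⇒ N−1 > ln(0.20/0.5)/ln(0.9494) = 17.65, so N−1 ≥ 18 and N = 19.
Check: N=19 gives T = 0.1964 < 0.20; N=18 gives T = 0.2068.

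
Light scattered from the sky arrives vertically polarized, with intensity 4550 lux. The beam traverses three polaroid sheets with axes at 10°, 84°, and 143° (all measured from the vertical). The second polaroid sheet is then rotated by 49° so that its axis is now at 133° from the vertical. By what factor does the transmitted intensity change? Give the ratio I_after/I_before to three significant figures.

Before rotation:
By Malus's law, I₁ = I₀ cos²(10° − 0°) = I₀ cos²(10°) = 0.9698 I₀.
I₂ = I₁ cos²(84° − 10°) = 0.9698 I₀ · cos²(74°) = 0.07368 I₀.
I₃ = I₂ cos²(143° − 84°) = 0.07368 I₀ · cos²(59°) = 0.01955 I₀.
After rotation:
I₁ = I₀ cos²(10° − 0°) = I₀ cos²(10°) = 0.9698 I₀.
Angle between axes 1 and 2: 57°. I₂ = 0.9698 I₀ · cos²(57°) = 0.2877 I₀.
I₃ = I₂ cos²(143° − 133°) = 0.2877 I₀ · cos²(10°) = 0.279 I₀.
Ratio = 0.279 / 0.01955 = 14.27.

I_new/I_old ≈ 14.3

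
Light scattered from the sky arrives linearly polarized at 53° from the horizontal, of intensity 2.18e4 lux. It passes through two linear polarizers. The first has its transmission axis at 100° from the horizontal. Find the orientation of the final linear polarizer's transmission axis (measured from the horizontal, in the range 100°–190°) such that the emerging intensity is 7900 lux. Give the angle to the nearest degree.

I₁ = I₀ cos²(100° − 53°) = I₀ cos²(47°) = 0.4651 I₀.
Target fraction: 7900 / 2.18e4 lux = 0.3624 of I₀.
Need I₂/I₀ = 0.3624, so cos²(θ − 100°) = 0.3624 / 0.4651 = 0.7791.
θ − 100° = arccos(√0.7791) = 28.0°, giving θ ≈ 100 + 28.0 = 128.0°.

θ ≈ 128°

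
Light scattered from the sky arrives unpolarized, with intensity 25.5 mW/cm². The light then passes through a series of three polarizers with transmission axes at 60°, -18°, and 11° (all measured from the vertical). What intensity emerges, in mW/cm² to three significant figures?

I ≈ 0.422 mW/cm²

Unpolarized light through the first polarizer → I₁ = 25.5 mW/cm²/2 = 12.75 mW/cm², polarized at 60°.
I₂ = I₁ · cos²(78°) = 12.75 · 0.04323 = 0.5511 mW/cm².
I₃ = I₂ · cos²(29°) = 0.5511 · 0.765 = 0.4216 mW/cm².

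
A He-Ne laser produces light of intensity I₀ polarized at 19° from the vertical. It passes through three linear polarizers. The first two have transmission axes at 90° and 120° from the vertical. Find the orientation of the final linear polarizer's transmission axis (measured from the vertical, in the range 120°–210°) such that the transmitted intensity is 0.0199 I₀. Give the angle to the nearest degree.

θ ≈ 180°

I₁ = I₀ cos²(90° − 19°) = I₀ cos²(71°) = 0.106 I₀.
I₂ = I₁ cos²(120° − 90°) = 0.106 I₀ · cos²(30°) = 0.0795 I₀.
Need I₃/I₀ = 0.0199, so cos²(θ − 120°) = 0.0199 / 0.0795 = 0.2503.
θ − 120° = arccos(√0.2503) = 60.0°, giving θ ≈ 120 + 60.0 = 180.0°.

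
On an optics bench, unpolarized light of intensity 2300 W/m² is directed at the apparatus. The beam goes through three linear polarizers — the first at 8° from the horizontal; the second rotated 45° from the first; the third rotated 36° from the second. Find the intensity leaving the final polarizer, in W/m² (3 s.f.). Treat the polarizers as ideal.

Unpolarized light through the first polarizer → I₁ = 2300 W/m²/2 = 1150 W/m², polarized at 8°.
I₂ = I₁ · cos²(45°) = 1150 · 0.5 = 575 W/m².
I₃ = I₂ · cos²(36°) = 575 · 0.6545 = 376.3 W/m².

I ≈ 376 W/m²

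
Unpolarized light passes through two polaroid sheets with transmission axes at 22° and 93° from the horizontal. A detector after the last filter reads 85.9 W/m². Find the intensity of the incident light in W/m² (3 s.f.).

I₀ ≈ 1620 W/m²

Unpolarized light through the first polarizer → I₁ = ½ I₀, now polarized at 22°.
I₂ = I₁ cos²(93° − 22°) = 0.5 I₀ · cos²(71°) = 0.053 I₀.
So 85.9 W/m² = 0.053 I₀, giving I₀ = 85.9/0.053 = 1621 W/m².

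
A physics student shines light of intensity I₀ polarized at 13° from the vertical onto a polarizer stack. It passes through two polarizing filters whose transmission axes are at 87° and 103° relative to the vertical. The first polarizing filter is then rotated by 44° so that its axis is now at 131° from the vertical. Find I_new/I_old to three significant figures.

I_new/I_old ≈ 2.45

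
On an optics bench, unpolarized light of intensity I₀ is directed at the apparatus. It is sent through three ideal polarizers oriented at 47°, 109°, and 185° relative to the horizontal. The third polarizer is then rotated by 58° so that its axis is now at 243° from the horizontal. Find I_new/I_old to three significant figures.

Before rotation:
Unpolarized light through the first polarizer → I₁ = ½ I₀, now polarized at 47°.
I₂ = I₁ cos²(109° − 47°) = 0.5 I₀ · cos²(62°) = 0.1102 I₀.
I₃ = I₂ cos²(185° − 109°) = 0.1102 I₀ · cos²(76°) = 0.00645 I₀.
After rotation:
Unpolarized light through the first polarizer → I₁ = ½ I₀, now polarized at 47°.
I₂ = I₁ cos²(109° − 47°) = 0.5 I₀ · cos²(62°) = 0.1102 I₀.
Angle between axes 2 and 3: 46°. I₃ = 0.1102 I₀ · cos²(46°) = 0.05318 I₀.
Ratio = 0.05318 / 0.00645 = 8.245.

I_new/I_old ≈ 8.25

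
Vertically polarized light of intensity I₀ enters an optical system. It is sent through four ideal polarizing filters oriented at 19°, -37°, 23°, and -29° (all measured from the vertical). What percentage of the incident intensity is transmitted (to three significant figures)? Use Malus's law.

≈ 2.65%

By Malus's law, I₁ = I₀ cos²(19° − 0°) = I₀ cos²(19°) = 0.894 I₀.
I₂ = I₁ cos²(-37° − 19°) = 0.894 I₀ · cos²(56°) = 0.2796 I₀.
I₃ = I₂ cos²(23° + 37°) = 0.2796 I₀ · cos²(60°) = 0.06989 I₀.
I₄ = I₃ cos²(-29° − 23°) = 0.06989 I₀ · cos²(52°) = 0.02649 I₀.
That is 2.649% of the incident intensity.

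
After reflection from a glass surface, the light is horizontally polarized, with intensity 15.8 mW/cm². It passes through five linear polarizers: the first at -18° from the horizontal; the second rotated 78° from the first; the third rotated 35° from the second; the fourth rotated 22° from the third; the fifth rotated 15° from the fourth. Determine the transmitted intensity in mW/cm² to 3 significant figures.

I ≈ 0.332 mW/cm²

By Malus's law, I₁ = 15.8 mW/cm² · cos²(18°) = 14.29 mW/cm².
I₂ = I₁ · cos²(78°) = 14.29 · 0.04323 = 0.6178 mW/cm².
I₃ = I₂ · cos²(35°) = 0.6178 · 0.671 = 0.4145 mW/cm².
I₄ = I₃ · cos²(22°) = 0.4145 · 0.8597 = 0.3564 mW/cm².
I₅ = I₄ · cos²(15°) = 0.3564 · 0.933 = 0.3325 mW/cm².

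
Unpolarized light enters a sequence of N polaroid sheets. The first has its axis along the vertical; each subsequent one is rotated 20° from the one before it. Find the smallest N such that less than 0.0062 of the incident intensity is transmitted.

First polarizer halves the unpolarized light: factor 1/2.
Each further stage multiplies by cos²(20°) = 0.883.
After N polarizers: T = 0.5·0.883^(N−1). Require T < 0.0062 ⇒ N−1 > ln(0.0062/0.5)/ln(0.883) = 35.29, so N−1 ≥ 36 and N = 37.
Check: N=37 gives T = 0.005675 < 0.0062; N=36 gives T = 0.006427.

N = 37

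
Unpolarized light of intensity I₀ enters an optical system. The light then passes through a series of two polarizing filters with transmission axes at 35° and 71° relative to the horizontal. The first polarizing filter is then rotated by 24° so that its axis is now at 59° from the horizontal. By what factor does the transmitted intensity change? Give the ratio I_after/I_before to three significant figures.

Before rotation:
Unpolarized light through the first polarizer → I₁ = ½ I₀, now polarized at 35°.
I₂ = I₁ cos²(71° − 35°) = 0.5 I₀ · cos²(36°) = 0.3273 I₀.
After rotation:
Unpolarized light through the first polarizer → I₁ = ½ I₀, now polarized at 59°.
I₂ = I₁ cos²(71° − 59°) = 0.5 I₀ · cos²(12°) = 0.4784 I₀.
Ratio = 0.4784 / 0.3273 = 1.462.

I_new/I_old ≈ 1.46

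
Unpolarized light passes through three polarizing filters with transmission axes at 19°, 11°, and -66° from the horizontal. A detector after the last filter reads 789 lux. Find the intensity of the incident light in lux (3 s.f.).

Unpolarized light through the first polarizer → I₁ = ½ I₀, now polarized at 19°.
I₂ = I₁ cos²(11° − 19°) = 0.5 I₀ · cos²(8°) = 0.4903 I₀.
I₃ = I₂ cos²(-66° − 11°) = 0.4903 I₀ · cos²(77°) = 0.02481 I₀.
So 789 lux = 0.02481 I₀, giving I₀ = 789/0.02481 = 3.18e+04 lux.

I₀ ≈ 3.18e4 lux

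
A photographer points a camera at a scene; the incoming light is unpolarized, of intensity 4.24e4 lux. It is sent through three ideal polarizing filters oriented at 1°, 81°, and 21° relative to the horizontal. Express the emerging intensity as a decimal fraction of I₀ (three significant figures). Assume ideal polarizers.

I/I₀ ≈ 0.00377

Unpolarized light through the first polarizer → I₁ = 4.24e4 lux/2 = 2.12e+04 lux, polarized at 1°.
I₂ = I₁ · cos²(80°) = 2.12e+04 · 0.03015 = 639.3 lux.
I₃ = I₂ · cos²(60°) = 639.3 · 0.25 = 159.8 lux.
Transmitted fraction = 0.003769.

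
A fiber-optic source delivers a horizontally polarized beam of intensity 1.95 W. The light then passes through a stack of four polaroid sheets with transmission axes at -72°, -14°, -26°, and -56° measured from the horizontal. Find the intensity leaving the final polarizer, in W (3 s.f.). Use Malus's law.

I ≈ 0.0375 W

By Malus's law, I₁ = 1.95 W · cos²(72°) = 0.1862 W.
I₂ = I₁ · cos²(58°) = 0.1862 · 0.2808 = 0.05229 W.
I₃ = I₂ · cos²(12°) = 0.05229 · 0.9568 = 0.05003 W.
I₄ = I₃ · cos²(30°) = 0.05003 · 0.75 = 0.03752 W.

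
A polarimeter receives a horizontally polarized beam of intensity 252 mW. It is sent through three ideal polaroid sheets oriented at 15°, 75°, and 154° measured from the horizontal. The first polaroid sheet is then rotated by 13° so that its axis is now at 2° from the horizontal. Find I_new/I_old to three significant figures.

Before rotation:
By Malus's law, I₁ = I₀ cos²(15° − 0°) = I₀ cos²(15°) = 0.933 I₀.
I₂ = I₁ cos²(75° − 15°) = 0.933 I₀ · cos²(60°) = 0.2333 I₀.
I₃ = I₂ cos²(154° − 75°) = 0.2333 I₀ · cos²(79°) = 0.008492 I₀.
After rotation:
I₁ = I₀ cos²(2° − 0°) = I₀ cos²(2°) = 0.9988 I₀.
I₂ = I₁ cos²(75° − 2°) = 0.9988 I₀ · cos²(73°) = 0.08538 I₀.
I₃ = I₂ cos²(154° − 75°) = 0.08538 I₀ · cos²(79°) = 0.003108 I₀.
Ratio = 0.003108 / 0.008492 = 0.366.

I_new/I_old ≈ 0.366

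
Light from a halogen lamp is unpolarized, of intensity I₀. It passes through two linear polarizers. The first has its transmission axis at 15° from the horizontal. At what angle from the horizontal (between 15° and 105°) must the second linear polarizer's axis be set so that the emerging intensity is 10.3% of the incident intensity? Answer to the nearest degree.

Unpolarized light through the first polarizer → I₁ = ½ I₀, now polarized at 15°.
Need I₂/I₀ = 0.103, so cos²(θ − 15°) = 0.103 / 0.5 = 0.206.
θ − 15° = arccos(√0.206) = 63.0°, giving θ ≈ 15 + 63.0 = 78.0°.

θ ≈ 78°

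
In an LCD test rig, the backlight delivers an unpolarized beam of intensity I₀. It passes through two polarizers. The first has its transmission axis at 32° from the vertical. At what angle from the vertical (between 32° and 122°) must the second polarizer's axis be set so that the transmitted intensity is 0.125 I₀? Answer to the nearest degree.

Unpolarized light through the first polarizer → I₁ = ½ I₀, now polarized at 32°.
Need I₂/I₀ = 0.125, so cos²(θ − 32°) = 0.125 / 0.5 = 0.25.
θ − 32° = arccos(√0.25) = 60.0°, giving θ ≈ 32 + 60.0 = 92.0°.

θ ≈ 92°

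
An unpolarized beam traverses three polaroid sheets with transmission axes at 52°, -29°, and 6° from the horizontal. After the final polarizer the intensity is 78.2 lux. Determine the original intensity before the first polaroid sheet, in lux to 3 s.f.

I₀ ≈ 9520 lux

Unpolarized light through the first polarizer → I₁ = ½ I₀, now polarized at 52°.
I₂ = I₁ cos²(-29° − 52°) = 0.5 I₀ · cos²(81°) = 0.01224 I₀.
I₃ = I₂ cos²(6° + 29°) = 0.01224 I₀ · cos²(35°) = 0.00821 I₀.
So 78.2 lux = 0.00821 I₀, giving I₀ = 78.2/0.00821 = 9525 lux.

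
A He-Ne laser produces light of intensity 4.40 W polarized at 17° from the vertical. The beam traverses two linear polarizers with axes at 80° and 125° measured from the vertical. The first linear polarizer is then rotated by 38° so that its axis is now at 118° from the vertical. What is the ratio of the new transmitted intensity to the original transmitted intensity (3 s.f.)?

I_new/I_old ≈ 0.348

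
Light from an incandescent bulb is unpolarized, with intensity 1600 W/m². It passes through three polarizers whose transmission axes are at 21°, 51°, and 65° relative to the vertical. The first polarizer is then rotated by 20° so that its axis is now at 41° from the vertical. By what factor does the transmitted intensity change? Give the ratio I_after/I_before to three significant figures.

I_new/I_old ≈ 1.29

Before rotation:
Unpolarized light through the first polarizer → I₁ = ½ I₀, now polarized at 21°.
I₂ = I₁ cos²(51° − 21°) = 0.5 I₀ · cos²(30°) = 0.375 I₀.
I₃ = I₂ cos²(65° − 51°) = 0.375 I₀ · cos²(14°) = 0.3531 I₀.
After rotation:
Unpolarized light through the first polarizer → I₁ = ½ I₀, now polarized at 41°.
I₂ = I₁ cos²(51° − 41°) = 0.5 I₀ · cos²(10°) = 0.4849 I₀.
I₃ = I₂ cos²(65° − 51°) = 0.4849 I₀ · cos²(14°) = 0.4565 I₀.
Ratio = 0.4565 / 0.3531 = 1.293.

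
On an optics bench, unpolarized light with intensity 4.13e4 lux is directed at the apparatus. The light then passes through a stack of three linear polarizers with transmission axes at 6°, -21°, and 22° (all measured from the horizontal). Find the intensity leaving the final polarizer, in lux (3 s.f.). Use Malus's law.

I ≈ 8770 lux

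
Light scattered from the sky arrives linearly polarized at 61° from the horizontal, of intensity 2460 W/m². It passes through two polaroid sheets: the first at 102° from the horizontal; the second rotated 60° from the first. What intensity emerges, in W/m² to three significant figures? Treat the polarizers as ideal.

I₁ = 2460 W/m² · cos²(41°) = 1401 W/m².
I₂ = I₁ · cos²(60°) = 1401 · 0.25 = 350.3 W/m².

I ≈ 350 W/m²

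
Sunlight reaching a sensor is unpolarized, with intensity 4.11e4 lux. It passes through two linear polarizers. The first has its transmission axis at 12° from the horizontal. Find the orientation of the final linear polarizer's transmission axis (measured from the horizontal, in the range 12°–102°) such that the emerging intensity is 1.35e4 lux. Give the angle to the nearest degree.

θ ≈ 48°

Unpolarized light through the first polarizer → I₁ = ½ I₀, now polarized at 12°.
Target fraction: 1.35e4 / 4.11e4 lux = 0.3285 of I₀.
Need I₂/I₀ = 0.3285, so cos²(θ − 12°) = 0.3285 / 0.5 = 0.6569.
θ − 12° = arccos(√0.6569) = 35.9°, giving θ ≈ 12 + 35.9 = 47.9°.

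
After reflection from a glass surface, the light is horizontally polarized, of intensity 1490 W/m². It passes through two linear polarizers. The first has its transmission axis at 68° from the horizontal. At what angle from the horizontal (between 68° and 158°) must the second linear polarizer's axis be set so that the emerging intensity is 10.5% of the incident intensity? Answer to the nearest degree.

I₁ = I₀ cos²(68° − 0°) = I₀ cos²(68°) = 0.1403 I₀.
Need I₂/I₀ = 0.105, so cos²(θ − 68°) = 0.105 / 0.1403 = 0.7482.
θ − 68° = arccos(√0.7482) = 30.1°, giving θ ≈ 68 + 30.1 = 98.1°.

θ ≈ 98°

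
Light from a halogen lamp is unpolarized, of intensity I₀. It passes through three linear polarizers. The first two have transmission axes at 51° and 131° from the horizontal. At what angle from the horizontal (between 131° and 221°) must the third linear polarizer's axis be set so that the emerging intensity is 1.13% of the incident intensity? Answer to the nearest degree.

θ ≈ 161°

Unpolarized light through the first polarizer → I₁ = ½ I₀, now polarized at 51°.
I₂ = I₁ cos²(131° − 51°) = 0.5 I₀ · cos²(80°) = 0.01508 I₀.
Need I₃/I₀ = 0.0113, so cos²(θ − 131°) = 0.0113 / 0.01508 = 0.7495.
θ − 131° = arccos(√0.7495) = 30.0°, giving θ ≈ 131 + 30.0 = 161.0°.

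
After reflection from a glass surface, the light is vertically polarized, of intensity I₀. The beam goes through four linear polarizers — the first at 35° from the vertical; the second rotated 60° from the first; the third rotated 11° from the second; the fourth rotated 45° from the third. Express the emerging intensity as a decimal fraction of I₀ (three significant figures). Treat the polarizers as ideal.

I₁ = I₀ cos²(35° − 0°) = I₀ cos²(35°) = 0.671 I₀.
I₂ = I₁ cos²(60°) = 0.671 · 0.25 I₀ = 0.1678 I₀.
I₃ = I₂ cos²(11°) = 0.1678 · 0.9636 I₀ = 0.1616 I₀.
I₄ = I₃ cos²(45°) = 0.1616 · 0.5 I₀ = 0.08082 I₀.
Transmitted fraction = 0.08082.

≈ 0.0808 I₀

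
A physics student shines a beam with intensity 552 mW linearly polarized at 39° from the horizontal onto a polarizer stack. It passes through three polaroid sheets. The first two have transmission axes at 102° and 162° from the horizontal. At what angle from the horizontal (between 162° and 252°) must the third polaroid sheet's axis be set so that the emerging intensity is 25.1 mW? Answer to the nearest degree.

By Malus's law, I₁ = I₀ cos²(102° − 39°) = I₀ cos²(63°) = 0.2061 I₀.
I₂ = I₁ cos²(162° − 102°) = 0.2061 I₀ · cos²(60°) = 0.05153 I₀.
Target fraction: 25.1 / 552 mW = 0.04547 of I₀.
Need I₃/I₀ = 0.04547, so cos²(θ − 162°) = 0.04547 / 0.05153 = 0.8825.
θ − 162° = arccos(√0.8825) = 20.0°, giving θ ≈ 162 + 20.0 = 182.0°.

θ ≈ 182°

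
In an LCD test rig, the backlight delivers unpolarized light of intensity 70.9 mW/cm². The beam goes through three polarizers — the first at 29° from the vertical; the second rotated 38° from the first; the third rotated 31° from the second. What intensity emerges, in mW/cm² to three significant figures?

Unpolarized light through the first polarizer → I₁ = 70.9 mW/cm²/2 = 35.45 mW/cm², polarized at 29°.
I₂ = I₁ · cos²(38°) = 35.45 · 0.621 = 22.01 mW/cm².
I₃ = I₂ · cos²(31°) = 22.01 · 0.7347 = 16.17 mW/cm².

I ≈ 16.2 mW/cm²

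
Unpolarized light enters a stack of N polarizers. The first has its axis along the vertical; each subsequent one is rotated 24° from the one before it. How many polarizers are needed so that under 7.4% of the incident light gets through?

First polarizer halves the unpolarized light: factor 1/2.
Each further stage multiplies by cos²(24°) = 0.8346.
After N polarizers: T = 0.5·0.8346^(N−1). Require T < 0.074 ⇒ N−1 > ln(0.074/0.5)/ln(0.8346) = 10.56, so N−1 ≥ 11 and N = 12.
Check: N=12 gives T = 0.0684 < 0.074; N=11 gives T = 0.08195.

N = 12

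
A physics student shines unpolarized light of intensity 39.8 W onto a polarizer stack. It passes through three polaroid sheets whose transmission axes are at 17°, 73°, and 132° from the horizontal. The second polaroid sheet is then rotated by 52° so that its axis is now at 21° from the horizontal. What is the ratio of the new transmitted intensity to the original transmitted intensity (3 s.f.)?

Before rotation:
Unpolarized light through the first polarizer → I₁ = ½ I₀, now polarized at 17°.
I₂ = I₁ cos²(73° − 17°) = 0.5 I₀ · cos²(56°) = 0.1563 I₀.
I₃ = I₂ cos²(132° − 73°) = 0.1563 I₀ · cos²(59°) = 0.04147 I₀.
After rotation:
Unpolarized light through the first polarizer → I₁ = ½ I₀, now polarized at 17°.
I₂ = I₁ cos²(21° − 17°) = 0.5 I₀ · cos²(4°) = 0.4976 I₀.
Angle between axes 2 and 3: 69°. I₃ = 0.4976 I₀ · cos²(69°) = 0.0639 I₀.
Ratio = 0.0639 / 0.04147 = 1.541.

I_new/I_old ≈ 1.54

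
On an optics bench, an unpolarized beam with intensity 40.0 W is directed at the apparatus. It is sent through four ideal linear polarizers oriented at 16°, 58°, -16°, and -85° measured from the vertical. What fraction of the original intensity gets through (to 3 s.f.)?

Unpolarized light through the first polarizer → I₁ = 40.0 W/2 = 20 W, polarized at 16°.
I₂ = I₁ · cos²(42°) = 20 · 0.5523 = 11.05 W.
I₃ = I₂ · cos²(74°) = 11.05 · 0.07598 = 0.8392 W.
I₄ = I₃ · cos²(69°) = 0.8392 · 0.1284 = 0.1078 W.
Transmitted fraction = 0.002694.

I/I₀ ≈ 0.00269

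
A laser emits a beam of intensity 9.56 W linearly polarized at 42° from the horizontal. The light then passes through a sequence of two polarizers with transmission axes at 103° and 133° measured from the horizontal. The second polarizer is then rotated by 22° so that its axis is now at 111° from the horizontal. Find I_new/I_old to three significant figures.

I_new/I_old ≈ 1.31

Before rotation:
By Malus's law, I₁ = I₀ cos²(103° − 42°) = I₀ cos²(61°) = 0.235 I₀.
I₂ = I₁ cos²(133° − 103°) = 0.235 I₀ · cos²(30°) = 0.1763 I₀.
After rotation:
I₁ = I₀ cos²(103° − 42°) = I₀ cos²(61°) = 0.235 I₀.
I₂ = I₁ cos²(111° − 103°) = 0.235 I₀ · cos²(8°) = 0.2305 I₀.
Ratio = 0.2305 / 0.1763 = 1.308.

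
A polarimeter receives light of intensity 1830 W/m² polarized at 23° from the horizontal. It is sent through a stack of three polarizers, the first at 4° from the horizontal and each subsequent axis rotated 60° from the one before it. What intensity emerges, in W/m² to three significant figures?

I₁ = 1830 W/m² · cos²(19°) = 1636 W/m².
I₂ = I₁ · cos²(60°) = 1636 · 0.25 = 409 W/m².
I₃ = I₂ · cos²(60°) = 409 · 0.25 = 102.3 W/m².

I ≈ 102 W/m²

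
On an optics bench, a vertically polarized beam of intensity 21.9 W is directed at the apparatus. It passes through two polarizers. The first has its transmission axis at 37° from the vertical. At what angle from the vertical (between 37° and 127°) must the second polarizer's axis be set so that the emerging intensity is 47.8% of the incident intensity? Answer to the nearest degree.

I₁ = I₀ cos²(37° − 0°) = I₀ cos²(37°) = 0.6378 I₀.
Need I₂/I₀ = 0.478, so cos²(θ − 37°) = 0.478 / 0.6378 = 0.7494.
θ − 37° = arccos(√0.7494) = 30.0°, giving θ ≈ 37 + 30.0 = 67.0°.

θ ≈ 67°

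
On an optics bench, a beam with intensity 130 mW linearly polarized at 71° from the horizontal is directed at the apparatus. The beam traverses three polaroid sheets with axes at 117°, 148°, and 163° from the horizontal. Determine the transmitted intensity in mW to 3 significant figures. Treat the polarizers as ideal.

By Malus's law, I₁ = 130 mW · cos²(46°) = 62.73 mW.
I₂ = I₁ · cos²(31°) = 62.73 · 0.7347 = 46.09 mW.
I₃ = I₂ · cos²(15°) = 46.09 · 0.933 = 43 mW.

I ≈ 43.0 mW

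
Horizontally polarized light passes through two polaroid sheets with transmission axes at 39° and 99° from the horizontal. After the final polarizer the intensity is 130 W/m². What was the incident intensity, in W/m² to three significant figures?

I₀ ≈ 861 W/m²

By Malus's law, I₁ = I₀ cos²(39° − 0°) = I₀ cos²(39°) = 0.604 I₀.
I₂ = I₁ cos²(99° − 39°) = 0.604 I₀ · cos²(60°) = 0.151 I₀.
So 130 W/m² = 0.151 I₀, giving I₀ = 130/0.151 = 861 W/m².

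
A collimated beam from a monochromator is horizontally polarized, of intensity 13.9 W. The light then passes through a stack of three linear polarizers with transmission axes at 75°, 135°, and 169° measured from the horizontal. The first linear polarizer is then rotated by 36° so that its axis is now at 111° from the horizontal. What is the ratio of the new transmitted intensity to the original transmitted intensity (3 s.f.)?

Before rotation:
I₁ = I₀ cos²(75° − 0°) = I₀ cos²(75°) = 0.06699 I₀.
I₂ = I₁ cos²(135° − 75°) = 0.06699 I₀ · cos²(60°) = 0.01675 I₀.
I₃ = I₂ cos²(169° − 135°) = 0.01675 I₀ · cos²(34°) = 0.01151 I₀.
After rotation:
I₁ = I₀ cos²(111° − 0°) = I₀ cos²(69°) = 0.1284 I₀.
I₂ = I₁ cos²(135° − 111°) = 0.1284 I₀ · cos²(24°) = 0.1072 I₀.
I₃ = I₂ cos²(169° − 135°) = 0.1072 I₀ · cos²(34°) = 0.07367 I₀.
Ratio = 0.07367 / 0.01151 = 6.4.

I_new/I_old ≈ 6.40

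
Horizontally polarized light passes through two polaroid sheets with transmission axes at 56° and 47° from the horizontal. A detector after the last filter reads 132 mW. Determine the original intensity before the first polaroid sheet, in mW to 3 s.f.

By Malus's law, I₁ = I₀ cos²(56° − 0°) = I₀ cos²(56°) = 0.3127 I₀.
I₂ = I₁ cos²(47° − 56°) = 0.3127 I₀ · cos²(9°) = 0.305 I₀.
So 132 mW = 0.305 I₀, giving I₀ = 132/0.305 = 432.7 mW.

I₀ ≈ 433 mW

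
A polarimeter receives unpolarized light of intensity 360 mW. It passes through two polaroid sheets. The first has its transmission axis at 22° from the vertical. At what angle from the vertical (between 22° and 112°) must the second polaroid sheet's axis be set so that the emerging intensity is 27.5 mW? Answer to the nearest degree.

Unpolarized light through the first polarizer → I₁ = ½ I₀, now polarized at 22°.
Target fraction: 27.5 / 360 mW = 0.07639 of I₀.
Need I₂/I₀ = 0.07639, so cos²(θ − 22°) = 0.07639 / 0.5 = 0.1528.
θ − 22° = arccos(√0.1528) = 67.0°, giving θ ≈ 22 + 67.0 = 89.0°.

θ ≈ 89°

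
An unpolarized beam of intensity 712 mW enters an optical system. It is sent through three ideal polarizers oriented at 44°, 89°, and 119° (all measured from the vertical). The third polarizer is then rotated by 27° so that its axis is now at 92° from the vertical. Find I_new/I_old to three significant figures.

Before rotation:
Unpolarized light through the first polarizer → I₁ = ½ I₀, now polarized at 44°.
I₂ = I₁ cos²(89° − 44°) = 0.5 I₀ · cos²(45°) = 0.25 I₀.
I₃ = I₂ cos²(119° − 89°) = 0.25 I₀ · cos²(30°) = 0.1875 I₀.
After rotation:
Unpolarized light through the first polarizer → I₁ = ½ I₀, now polarized at 44°.
I₂ = I₁ cos²(89° − 44°) = 0.5 I₀ · cos²(45°) = 0.25 I₀.
I₃ = I₂ cos²(92° − 89°) = 0.25 I₀ · cos²(3°) = 0.2493 I₀.
Ratio = 0.2493 / 0.1875 = 1.33.

I_new/I_old ≈ 1.33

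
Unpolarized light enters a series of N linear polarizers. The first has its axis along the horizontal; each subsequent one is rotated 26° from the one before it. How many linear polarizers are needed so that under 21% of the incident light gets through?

N = 6

First polarizer halves the unpolarized light: factor 1/2.
Each further stage multiplies by cos²(26°) = 0.8078.
After N polarizers: T = 0.5·0.8078^(N−1). Require T < 0.21 ⇒ N−1 > ln(0.21/0.5)/ln(0.8078) = 4.07, so N−1 ≥ 5 and N = 6.
Check: N=6 gives T = 0.172 < 0.21; N=5 gives T = 0.2129.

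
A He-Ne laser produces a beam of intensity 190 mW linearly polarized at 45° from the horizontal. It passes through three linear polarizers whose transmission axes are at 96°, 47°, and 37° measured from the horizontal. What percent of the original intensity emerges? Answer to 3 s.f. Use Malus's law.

By Malus's law, I₁ = 190 mW · cos²(51°) = 75.25 mW.
I₂ = I₁ · cos²(49°) = 75.25 · 0.4304 = 32.39 mW.
I₃ = I₂ · cos²(10°) = 32.39 · 0.9698 = 31.41 mW.
That is 16.53% of the incident intensity.

≈ 16.5%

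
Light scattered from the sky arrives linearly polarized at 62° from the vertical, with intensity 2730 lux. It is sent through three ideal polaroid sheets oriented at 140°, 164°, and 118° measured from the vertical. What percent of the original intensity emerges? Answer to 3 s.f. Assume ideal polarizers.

≈ 1.74%

I₁ = 2730 lux · cos²(78°) = 118 lux.
I₂ = I₁ · cos²(24°) = 118 · 0.8346 = 98.49 lux.
I₃ = I₂ · cos²(46°) = 98.49 · 0.4826 = 47.53 lux.
That is 1.741% of the incident intensity.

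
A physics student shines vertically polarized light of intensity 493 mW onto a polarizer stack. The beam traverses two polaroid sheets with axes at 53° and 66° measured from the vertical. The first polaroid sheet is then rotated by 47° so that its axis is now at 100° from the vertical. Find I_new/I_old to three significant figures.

I_new/I_old ≈ 0.0603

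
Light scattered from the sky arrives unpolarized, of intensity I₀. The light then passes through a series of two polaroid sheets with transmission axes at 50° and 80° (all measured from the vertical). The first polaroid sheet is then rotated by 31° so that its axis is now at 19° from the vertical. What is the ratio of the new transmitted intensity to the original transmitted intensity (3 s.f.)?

I_new/I_old ≈ 0.313

Before rotation:
Unpolarized light through the first polarizer → I₁ = ½ I₀, now polarized at 50°.
I₂ = I₁ cos²(80° − 50°) = 0.5 I₀ · cos²(30°) = 0.375 I₀.
After rotation:
Unpolarized light through the first polarizer → I₁ = ½ I₀, now polarized at 19°.
I₂ = I₁ cos²(80° − 19°) = 0.5 I₀ · cos²(61°) = 0.1175 I₀.
Ratio = 0.1175 / 0.375 = 0.3134.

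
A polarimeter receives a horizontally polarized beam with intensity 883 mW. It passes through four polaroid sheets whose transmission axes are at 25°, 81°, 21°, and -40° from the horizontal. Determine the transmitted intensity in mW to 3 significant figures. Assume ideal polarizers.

By Malus's law, I₁ = 883 mW · cos²(25°) = 725.3 mW.
I₂ = I₁ · cos²(56°) = 725.3 · 0.3127 = 226.8 mW.
I₃ = I₂ · cos²(60°) = 226.8 · 0.25 = 56.7 mW.
I₄ = I₃ · cos²(61°) = 56.7 · 0.235 = 13.33 mW.

I ≈ 13.3 mW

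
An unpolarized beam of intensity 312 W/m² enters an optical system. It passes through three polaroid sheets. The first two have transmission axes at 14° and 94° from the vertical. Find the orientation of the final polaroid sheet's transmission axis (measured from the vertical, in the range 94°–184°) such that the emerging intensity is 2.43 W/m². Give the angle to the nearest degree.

θ ≈ 138°

Unpolarized light through the first polarizer → I₁ = ½ I₀, now polarized at 14°.
I₂ = I₁ cos²(94° − 14°) = 0.5 I₀ · cos²(80°) = 0.01508 I₀.
Target fraction: 2.43 / 312 W/m² = 0.007788 of I₀.
Need I₃/I₀ = 0.007788, so cos²(θ − 94°) = 0.007788 / 0.01508 = 0.5166.
θ − 94° = arccos(√0.5166) = 44.0°, giving θ ≈ 94 + 44.0 = 138.0°.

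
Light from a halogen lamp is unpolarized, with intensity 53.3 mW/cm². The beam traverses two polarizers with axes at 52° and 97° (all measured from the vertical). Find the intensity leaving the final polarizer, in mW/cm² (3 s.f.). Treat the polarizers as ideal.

Unpolarized light through the first polarizer → I₁ = 53.3 mW/cm²/2 = 26.65 mW/cm², polarized at 52°.
I₂ = I₁ · cos²(45°) = 26.65 · 0.5 = 13.33 mW/cm².

I ≈ 13.3 mW/cm²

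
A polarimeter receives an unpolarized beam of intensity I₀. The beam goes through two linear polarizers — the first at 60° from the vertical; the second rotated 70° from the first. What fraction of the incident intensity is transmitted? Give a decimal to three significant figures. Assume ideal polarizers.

Unpolarized light through the first polarizer → I₁ = ½ I₀, now polarized at 60°.
I₂ = I₁ cos²(70°) = 0.5 · 0.117 I₀ = 0.05849 I₀.
Transmitted fraction = 0.05849.

≈ 0.0585 I₀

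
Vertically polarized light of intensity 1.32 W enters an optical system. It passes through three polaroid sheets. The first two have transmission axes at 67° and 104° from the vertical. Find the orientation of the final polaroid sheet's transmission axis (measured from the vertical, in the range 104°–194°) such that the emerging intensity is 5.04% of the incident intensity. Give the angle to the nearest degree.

θ ≈ 148°

I₁ = I₀ cos²(67° − 0°) = I₀ cos²(67°) = 0.1527 I₀.
I₂ = I₁ cos²(104° − 67°) = 0.1527 I₀ · cos²(37°) = 0.09738 I₀.
Need I₃/I₀ = 0.0504, so cos²(θ − 104°) = 0.0504 / 0.09738 = 0.5176.
θ − 104° = arccos(√0.5176) = 44.0°, giving θ ≈ 104 + 44.0 = 148.0°.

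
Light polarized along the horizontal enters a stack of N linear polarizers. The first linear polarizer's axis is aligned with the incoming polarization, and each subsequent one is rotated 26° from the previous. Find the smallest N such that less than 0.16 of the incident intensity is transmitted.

N = 10

First polarizer is aligned with the polarization: full transmission.
Each further stage multiplies by cos²(26°) = 0.8078.
After N polarizers: T = 0.8078^(N−1). Require T < 0.16 ⇒ N−1 > ln(0.16)/ln(0.8078) = 8.59, so N−1 ≥ 9 and N = 10.
Check: N=10 gives T = 0.1465 < 0.16; N=9 gives T = 0.1814.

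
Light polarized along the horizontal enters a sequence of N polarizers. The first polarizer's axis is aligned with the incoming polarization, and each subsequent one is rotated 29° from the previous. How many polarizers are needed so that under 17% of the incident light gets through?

N = 8

First polarizer is aligned with the polarization: full transmission.
Each further stage multiplies by cos²(29°) = 0.765.
After N polarizers: T = 0.765^(N−1). Require T < 0.17 ⇒ N−1 > ln(0.17)/ln(0.765) = 6.61, so N−1 ≥ 7 and N = 8.
Check: N=8 gives T = 0.1533 < 0.17; N=7 gives T = 0.2004.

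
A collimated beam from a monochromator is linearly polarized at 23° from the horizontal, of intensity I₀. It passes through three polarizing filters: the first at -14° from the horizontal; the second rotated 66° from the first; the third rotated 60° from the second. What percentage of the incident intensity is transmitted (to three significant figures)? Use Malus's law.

≈ 2.64%

By Malus's law, I₁ = I₀ cos²(-14° − 23°) = I₀ cos²(37°) = 0.6378 I₀.
I₂ = I₁ cos²(66°) = 0.6378 · 0.1654 I₀ = 0.1055 I₀.
I₃ = I₂ cos²(60°) = 0.1055 · 0.25 I₀ = 0.02638 I₀.
That is 2.638% of the incident intensity.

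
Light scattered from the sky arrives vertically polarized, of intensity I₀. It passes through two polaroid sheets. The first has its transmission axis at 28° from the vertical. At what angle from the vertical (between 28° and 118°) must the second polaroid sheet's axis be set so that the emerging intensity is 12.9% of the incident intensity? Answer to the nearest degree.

θ ≈ 94°

I₁ = I₀ cos²(28° − 0°) = I₀ cos²(28°) = 0.7796 I₀.
Need I₂/I₀ = 0.129, so cos²(θ − 28°) = 0.129 / 0.7796 = 0.1655.
θ − 28° = arccos(√0.1655) = 66.0°, giving θ ≈ 28 + 66.0 = 94.0°.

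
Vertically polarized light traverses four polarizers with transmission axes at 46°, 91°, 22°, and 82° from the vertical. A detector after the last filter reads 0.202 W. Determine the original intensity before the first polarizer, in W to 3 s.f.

I₀ ≈ 26.1 W

By Malus's law, I₁ = I₀ cos²(46° − 0°) = I₀ cos²(46°) = 0.4826 I₀.
I₂ = I₁ cos²(91° − 46°) = 0.4826 I₀ · cos²(45°) = 0.2413 I₀.
I₃ = I₂ cos²(22° − 91°) = 0.2413 I₀ · cos²(69°) = 0.03099 I₀.
I₄ = I₃ cos²(82° − 22°) = 0.03099 I₀ · cos²(60°) = 0.007747 I₀.
So 0.202 W = 0.007747 I₀, giving I₀ = 0.202/0.007747 = 26.08 W.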